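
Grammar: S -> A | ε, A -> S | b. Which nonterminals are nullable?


A nonterminal is nullable iff some alternative derives ε (directly, or every symbol in it is nullable)
Nullable: {A, S}


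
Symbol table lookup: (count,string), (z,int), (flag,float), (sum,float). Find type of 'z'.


Lookup 'z' → type int


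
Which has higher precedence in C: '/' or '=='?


'/' is multiplicative (level 10); '==' is equality (level 6)
Higher level binds tighter
'/' has higher precedence than '=='


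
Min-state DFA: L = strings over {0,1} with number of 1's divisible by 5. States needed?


Track (count of 1) mod 5: states 0..4, accept at 0
Minimal DFA: 5 states


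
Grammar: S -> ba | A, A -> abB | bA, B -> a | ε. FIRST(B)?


Per alternative of B: FIRST(a) = {a}; FIRST(ε) = {ε}
FIRST(B) = {a, ε}


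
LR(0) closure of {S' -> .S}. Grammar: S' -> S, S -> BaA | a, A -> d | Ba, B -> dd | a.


Start: S' -> .S
For each item with dot before a nonterminal B, add B -> .γ for every B-production
Closure: [S' -> .S, S -> .BaA, S -> .a, B -> .dd, B -> .a]


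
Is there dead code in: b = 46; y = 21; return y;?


b is assigned but never read
Dead: 'b = 46'


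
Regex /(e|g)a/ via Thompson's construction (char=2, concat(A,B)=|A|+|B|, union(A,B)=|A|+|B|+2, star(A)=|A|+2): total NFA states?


Syntax tree has 3 char leaf(s), 1 union(s), 0 star(s)
chars contribute 3×2 = 6; each union adds +2; each star adds +2
Total: 6 + 2 + 0 = 8 states


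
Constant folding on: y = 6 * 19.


6 * 19 = 114 at compile time
Optimized: y = 114


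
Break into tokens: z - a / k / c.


Scan left to right, longest-match per lexeme
Tokens: ID(z), OP(-), ID(a), OP(/), ID(k), OP(/), ID(c)


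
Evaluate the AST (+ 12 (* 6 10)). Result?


Evaluate inner: (* 6 10) = 60
Evaluate root: (+ 12 60) = 72
Result: 72


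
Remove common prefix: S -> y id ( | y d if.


Common prefix: 'y'
Factored: S -> y S', S' -> id ( | d if


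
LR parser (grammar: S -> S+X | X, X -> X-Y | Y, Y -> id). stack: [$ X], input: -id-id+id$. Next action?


shift '-' to continue X -> X-Y
Action: shift


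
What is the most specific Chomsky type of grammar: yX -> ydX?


LHS has context (more than one symbol) and |LHS| ≤ |RHS|
Classification: Type 1 (Context-Sensitive)


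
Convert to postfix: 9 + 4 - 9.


Left to right (same or higher precedence on left)
Postfix: 9 4 + 9 -


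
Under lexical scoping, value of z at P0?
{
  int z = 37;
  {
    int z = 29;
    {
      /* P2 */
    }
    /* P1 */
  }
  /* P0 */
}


z declared in the same block as P0
z = 37


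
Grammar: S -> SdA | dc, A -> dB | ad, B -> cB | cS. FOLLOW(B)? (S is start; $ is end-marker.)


$ ∈ FOLLOW(S). For each A -> αBβ: add FIRST(β)\{ε} to FOLLOW(B); if β nullable, add FOLLOW(A).
FOLLOW(B) = {$, d}


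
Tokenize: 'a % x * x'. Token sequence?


Scan left to right, longest-match per lexeme
Tokens: ID(a), OP(%), ID(x), OP(*), ID(x)


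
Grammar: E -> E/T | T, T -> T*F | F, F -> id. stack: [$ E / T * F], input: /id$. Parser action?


handle 'T*F' on top
Action: reduce (T -> T*F)


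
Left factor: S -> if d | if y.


Common prefix: 'if'
Factored: S -> if S', S' -> d | y


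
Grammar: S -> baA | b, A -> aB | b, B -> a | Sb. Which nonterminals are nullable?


A nonterminal is nullable iff some alternative derives ε (directly, or every symbol in it is nullable)
Nullable: {}


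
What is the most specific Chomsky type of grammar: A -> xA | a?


Right-linear: every RHS is a terminal or a terminal followed by one nonterminal
Classification: Type 3 (Regular)


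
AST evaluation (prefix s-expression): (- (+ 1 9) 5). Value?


Evaluate inner: (+ 1 9) = 10
Evaluate root: (- 10 5) = 5
Result: 5


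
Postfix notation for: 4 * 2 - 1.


Left to right (same or higher precedence on left)
Postfix: 4 2 * 1 -


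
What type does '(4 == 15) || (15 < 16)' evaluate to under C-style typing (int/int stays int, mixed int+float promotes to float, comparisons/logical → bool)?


Operand types: bool || bool
Rule: logical operators take bool operands and yield bool
Result type: bool


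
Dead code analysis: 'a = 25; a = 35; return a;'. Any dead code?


first assignment to a is overwritten before any read
Dead: 'a = 25'


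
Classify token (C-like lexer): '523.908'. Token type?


Pattern: digits with a decimal point
Type: FLOAT_LITERAL


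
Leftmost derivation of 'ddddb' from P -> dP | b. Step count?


Derivation: P => dP => ddP => dddP => ddddP => ddddb
Steps: 5


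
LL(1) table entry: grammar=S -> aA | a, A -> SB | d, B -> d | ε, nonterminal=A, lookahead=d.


For [A, d]: 'd' ∈ FIRST(d)
Entry: A -> d


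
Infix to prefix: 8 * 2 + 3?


left-to-right (same/higher precedence on left): tree is (+ (* 8 2) 3)
Prefix: + * 8 2 3


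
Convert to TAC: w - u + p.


Break into single-operator statements:
t1 = w - u
t2 = t1 + p


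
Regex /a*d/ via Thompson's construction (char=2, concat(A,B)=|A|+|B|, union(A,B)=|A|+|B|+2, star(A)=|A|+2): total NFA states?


Syntax tree has 2 char leaf(s), 0 union(s), 1 star(s)
chars contribute 2×2 = 4; each union adds +2; each star adds +2
Total: 4 + 0 + 2 = 6 states


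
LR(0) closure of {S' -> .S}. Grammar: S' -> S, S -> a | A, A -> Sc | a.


Start: S' -> .S
For each item with dot before a nonterminal B, add B -> .γ for every B-production
Closure: [S' -> .S, S -> .a, S -> .A, A -> .Sc, A -> .a]


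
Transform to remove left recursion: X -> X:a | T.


Left-recursive alternatives: X:a; non-recursive: T
Introduce X': X -> TX', X' -> :aX' | ε


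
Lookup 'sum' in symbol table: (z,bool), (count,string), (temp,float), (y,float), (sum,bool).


Lookup 'sum' → type bool


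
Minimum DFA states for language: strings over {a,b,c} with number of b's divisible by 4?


Track (count of b) mod 4: states 0..3, accept at 0
Minimal DFA: 4 states


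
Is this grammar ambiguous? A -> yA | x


right-linear, alternatives start with distinct terminals 'y' vs 'x': unique leftmost derivation
Unambiguous


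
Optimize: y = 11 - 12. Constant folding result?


11 - 12 = -1 at compile time
Optimized: y = -1


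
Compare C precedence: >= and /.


'/' is multiplicative (level 10); '>=' is relational (level 7)
Higher level binds tighter
'/' has higher precedence than '>='


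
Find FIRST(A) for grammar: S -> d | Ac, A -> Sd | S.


Per alternative of A: FIRST(Sd) = {d}; FIRST(S) = {d}
FIRST(A) = {d}


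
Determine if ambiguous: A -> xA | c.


right-linear, alternatives start with distinct terminals 'x' vs 'c': unique leftmost derivation
Unambiguous


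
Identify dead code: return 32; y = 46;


statement follows a return and is unreachable
Dead: 'y = 46'


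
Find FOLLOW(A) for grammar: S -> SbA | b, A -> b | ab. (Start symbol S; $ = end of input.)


$ ∈ FOLLOW(S). For each A -> αBβ: add FIRST(β)\{ε} to FOLLOW(B); if β nullable, add FOLLOW(A).
FOLLOW(A) = {$, b}


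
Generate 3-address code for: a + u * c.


Break into single-operator statements:
t1 = u * c
t2 = a + t1


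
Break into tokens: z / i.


Scan left to right, longest-match per lexeme
Tokens: ID(z), OP(/), ID(i)


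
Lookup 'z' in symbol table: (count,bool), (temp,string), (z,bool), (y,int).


Lookup 'z' → type bool


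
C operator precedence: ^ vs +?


'+' is additive (level 9); '^' is bitwise XOR (level 4)
Higher level binds tighter
'+' has higher precedence than '^'


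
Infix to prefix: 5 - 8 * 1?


'*' binds tighter: tree is (- 5 (* 8 1))
Prefix: - 5 * 8 1


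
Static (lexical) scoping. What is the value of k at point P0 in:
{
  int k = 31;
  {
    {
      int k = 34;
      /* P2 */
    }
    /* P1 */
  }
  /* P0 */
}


k declared in the same block as P0
k = 31


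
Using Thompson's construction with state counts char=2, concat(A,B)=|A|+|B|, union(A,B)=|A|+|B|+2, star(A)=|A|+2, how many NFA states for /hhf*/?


Syntax tree has 3 char leaf(s), 0 union(s), 1 star(s)
chars contribute 3×2 = 6; each union adds +2; each star adds +2
Total: 6 + 0 + 2 = 8 states


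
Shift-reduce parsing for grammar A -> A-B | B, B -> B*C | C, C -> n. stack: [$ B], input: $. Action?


lookahead ∉ {*} so B won't extend; reduce A -> B
Action: reduce (A -> B)


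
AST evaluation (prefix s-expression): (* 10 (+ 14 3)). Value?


Evaluate inner: (+ 14 3) = 17
Evaluate root: (* 10 17) = 170
Result: 170


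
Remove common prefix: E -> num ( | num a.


Common prefix: 'num'
Factored: E -> num E', E' -> ( | a


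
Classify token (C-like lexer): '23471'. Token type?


Pattern: digits only
Type: INTEGER_LITERAL


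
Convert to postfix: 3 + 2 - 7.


Left to right (same or higher precedence on left)
Postfix: 3 2 + 7 -


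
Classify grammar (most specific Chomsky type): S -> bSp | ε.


Single nonterminal LHS, but b^n p^n is not regular
Classification: Type 2 (Context-Free)


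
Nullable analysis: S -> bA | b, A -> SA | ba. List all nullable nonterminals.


A nonterminal is nullable iff some alternative derives ε (directly, or every symbol in it is nullable)
Nullable: {}


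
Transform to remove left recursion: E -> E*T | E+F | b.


Left-recursive alternatives: E*T, E+F; non-recursive: b
Introduce E': E -> bE', E' -> *TE' | +FE' | ε


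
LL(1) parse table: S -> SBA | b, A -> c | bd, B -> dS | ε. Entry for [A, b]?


For [A, b]: 'b' ∈ FIRST(bd)
Entry: A -> bd


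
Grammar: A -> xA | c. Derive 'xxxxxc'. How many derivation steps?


Derivation: A => xA => xxA => xxxA => xxxxA => xxxxxA => xxxxxc
Steps: 6


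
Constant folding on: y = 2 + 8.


2 + 8 = 10 at compile time
Optimized: y = 10


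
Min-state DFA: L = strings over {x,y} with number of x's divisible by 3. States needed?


Track (count of x) mod 3: states 0..2, accept at 0
Minimal DFA: 3 states


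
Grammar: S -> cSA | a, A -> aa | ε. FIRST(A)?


Per alternative of A: FIRST(aa) = {a}; FIRST(ε) = {ε}
FIRST(A) = {a, ε}


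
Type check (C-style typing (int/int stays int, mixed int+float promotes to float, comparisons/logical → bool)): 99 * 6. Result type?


Operand types: int * int
Rule: mixed int/float promotes to float; int/int stays int
Result type: int


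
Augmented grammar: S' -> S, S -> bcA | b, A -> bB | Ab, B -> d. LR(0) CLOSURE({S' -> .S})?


Start: S' -> .S
For each item with dot before a nonterminal B, add B -> .γ for every B-production
Closure: [S' -> .S, S -> .bcA, S -> .b]


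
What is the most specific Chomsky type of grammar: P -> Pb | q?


Left-linear: every RHS is a terminal or one nonterminal followed by a terminal
Classification: Type 3 (Regular)


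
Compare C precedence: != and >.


'>' is relational (level 7); '!=' is equality (level 6)
Higher level binds tighter
'>' has higher precedence than '!='


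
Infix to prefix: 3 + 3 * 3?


'*' binds tighter: tree is (+ 3 (* 3 3))
Prefix: + 3 * 3 3


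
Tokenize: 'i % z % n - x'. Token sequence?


Scan left to right, longest-match per lexeme
Tokens: ID(i), OP(%), ID(z), OP(%), ID(n), OP(-), ID(x)


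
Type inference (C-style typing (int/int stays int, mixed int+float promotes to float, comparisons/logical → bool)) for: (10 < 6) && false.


Operand types: bool && bool
Rule: logical operators take bool operands and yield bool
Result type: bool


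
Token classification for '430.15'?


Pattern: digits with a decimal point
Type: FLOAT_LITERAL


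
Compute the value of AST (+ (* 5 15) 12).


Evaluate inner: (* 5 15) = 75
Evaluate root: (+ 75 12) = 87
Result: 87


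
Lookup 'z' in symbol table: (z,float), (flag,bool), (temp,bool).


Lookup 'z' → type float


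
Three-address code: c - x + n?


Break into single-operator statements:
t1 = c - x
t2 = t1 + n


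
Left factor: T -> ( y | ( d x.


Common prefix: '('
Factored: T -> ( T', T' -> y | d x


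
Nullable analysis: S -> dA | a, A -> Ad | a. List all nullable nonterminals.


A nonterminal is nullable iff some alternative derives ε (directly, or every symbol in it is nullable)
Nullable: {}


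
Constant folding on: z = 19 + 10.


19 + 10 = 29 at compile time
Optimized: z = 29


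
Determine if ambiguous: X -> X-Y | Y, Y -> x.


precedence layered via separate nonterminal Y: deterministic
Unambiguous


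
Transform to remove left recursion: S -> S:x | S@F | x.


Left-recursive alternatives: S:x, S@F; non-recursive: x
Introduce S': S -> xS', S' -> :xS' | @FS' | ε


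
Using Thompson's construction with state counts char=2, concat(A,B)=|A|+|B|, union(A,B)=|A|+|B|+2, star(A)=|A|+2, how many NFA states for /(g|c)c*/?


Syntax tree has 3 char leaf(s), 1 union(s), 1 star(s)
chars contribute 3×2 = 6; each union adds +2; each star adds +2
Total: 6 + 2 + 2 = 10 states


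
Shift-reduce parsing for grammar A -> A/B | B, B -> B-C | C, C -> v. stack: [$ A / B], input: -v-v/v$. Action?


'-' can extend B; shift to build B -> B-C
Action: shift


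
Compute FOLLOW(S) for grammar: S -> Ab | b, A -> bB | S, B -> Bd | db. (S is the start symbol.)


$ ∈ FOLLOW(S). For each A -> αBβ: add FIRST(β)\{ε} to FOLLOW(B); if β nullable, add FOLLOW(A).
FOLLOW(S) = {$, b}


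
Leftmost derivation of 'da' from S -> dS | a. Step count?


Derivation: S => dS => da
Steps: 2


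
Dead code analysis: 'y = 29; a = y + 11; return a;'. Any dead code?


y is read by a's definition; a is returned
No dead code


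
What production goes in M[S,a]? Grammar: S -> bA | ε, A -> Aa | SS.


For [S, a]: ε is nullable and 'a' ∈ FOLLOW(S)
Entry: S -> ε


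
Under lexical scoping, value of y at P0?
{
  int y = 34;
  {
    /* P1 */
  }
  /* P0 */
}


y declared in the same block as P0
y = 34


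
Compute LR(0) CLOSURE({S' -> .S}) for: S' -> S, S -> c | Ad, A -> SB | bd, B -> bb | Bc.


Start: S' -> .S
For each item with dot before a nonterminal B, add B -> .γ for every B-production
Closure: [S' -> .S, S -> .c, S -> .Ad, A -> .SB, A -> .bd]


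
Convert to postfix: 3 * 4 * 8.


Left to right (same or higher precedence on left)
Postfix: 3 4 * 8 *


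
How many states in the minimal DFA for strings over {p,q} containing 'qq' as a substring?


KMP-style automaton: 2 progress states + 1 absorbing accept = 3
Minimal DFA: 3 states


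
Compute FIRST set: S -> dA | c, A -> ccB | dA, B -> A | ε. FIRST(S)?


Per alternative of S: FIRST(dA) = {d}; FIRST(c) = {c}
FIRST(S) = {c, d}


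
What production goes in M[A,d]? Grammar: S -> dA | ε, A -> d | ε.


For [A, d]: 'd' ∈ FIRST(d)
Entry: A -> d


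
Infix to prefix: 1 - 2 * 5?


'*' binds tighter: tree is (- 1 (* 2 5))
Prefix: - 1 * 2 5


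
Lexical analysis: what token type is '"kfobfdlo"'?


Pattern: double-quoted sequence
Type: STRING_LITERAL


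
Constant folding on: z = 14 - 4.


14 - 4 = 10 at compile time
Optimized: z = 10


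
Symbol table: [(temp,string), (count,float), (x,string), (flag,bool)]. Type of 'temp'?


Lookup 'temp' → type string


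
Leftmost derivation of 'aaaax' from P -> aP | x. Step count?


Derivation: P => aP => aaP => aaaP => aaaaP => aaaax
Steps: 5


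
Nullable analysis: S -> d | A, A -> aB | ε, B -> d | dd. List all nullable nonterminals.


A nonterminal is nullable iff some alternative derives ε (directly, or every symbol in it is nullable)
Nullable: {A, S}


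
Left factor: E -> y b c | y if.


Common prefix: 'y'
Factored: E -> y E', E' -> b c | if


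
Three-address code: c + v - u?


Break into single-operator statements:
t1 = c + v
t2 = t1 - u


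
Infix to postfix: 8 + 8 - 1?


Left to right (same or higher precedence on left)
Postfix: 8 8 + 1 -


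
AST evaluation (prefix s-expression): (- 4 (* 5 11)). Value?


Evaluate inner: (* 5 11) = 55
Evaluate root: (- 4 55) = -51
Result: -51


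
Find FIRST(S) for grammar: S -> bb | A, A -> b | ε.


Per alternative of S: FIRST(bb) = {b}; FIRST(A) = {b, ε}
FIRST(S) = {b, ε}


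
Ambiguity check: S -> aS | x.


right-linear, alternatives start with distinct terminals 'a' vs 'x': unique leftmost derivation
Unambiguous


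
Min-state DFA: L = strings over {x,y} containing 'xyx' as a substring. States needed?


KMP-style automaton: 3 progress states + 1 absorbing accept = 4
Minimal DFA: 4 states


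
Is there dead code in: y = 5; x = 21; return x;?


y is assigned but never read
Dead: 'y = 5'


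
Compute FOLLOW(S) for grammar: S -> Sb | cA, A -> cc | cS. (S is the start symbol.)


$ ∈ FOLLOW(S). For each A -> αBβ: add FIRST(β)\{ε} to FOLLOW(B); if β nullable, add FOLLOW(A).
FOLLOW(S) = {$, b}


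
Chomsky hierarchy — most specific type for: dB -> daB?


LHS has context (more than one symbol) and |LHS| ≤ |RHS|
Classification: Type 1 (Context-Sensitive)


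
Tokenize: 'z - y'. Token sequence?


Scan left to right, longest-match per lexeme
Tokens: ID(z), OP(-), ID(y)


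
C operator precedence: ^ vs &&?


'^' is bitwise XOR (level 4); '&&' is logical AND (level 2)
Higher level binds tighter
'^' has higher precedence than '&&'


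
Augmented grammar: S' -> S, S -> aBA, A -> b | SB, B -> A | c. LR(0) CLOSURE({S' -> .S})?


Start: S' -> .S
For each item with dot before a nonterminal B, add B -> .γ for every B-production
Closure: [S' -> .S, S -> .aBA]


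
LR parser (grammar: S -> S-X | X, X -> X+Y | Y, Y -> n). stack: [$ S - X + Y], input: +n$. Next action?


handle 'X+Y' on top
Action: reduce (X -> X+Y)


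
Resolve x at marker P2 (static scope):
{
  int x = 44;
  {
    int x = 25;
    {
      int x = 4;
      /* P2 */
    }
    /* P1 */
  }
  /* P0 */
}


x declared in the same block as P2
x = 4


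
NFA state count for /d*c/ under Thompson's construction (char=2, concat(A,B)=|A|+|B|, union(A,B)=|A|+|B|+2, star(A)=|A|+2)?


Syntax tree has 2 char leaf(s), 0 union(s), 1 star(s)
chars contribute 2×2 = 4; each union adds +2; each star adds +2
Total: 4 + 0 + 2 = 6 states


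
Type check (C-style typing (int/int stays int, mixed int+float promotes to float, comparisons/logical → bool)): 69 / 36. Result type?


Operand types: int / int
Rule: mixed int/float promotes to float; int/int stays int
Result type: int


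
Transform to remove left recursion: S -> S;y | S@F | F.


Left-recursive alternatives: S;y, S@F; non-recursive: F
Introduce S': S -> FS', S' -> ;yS' | @FS' | ε


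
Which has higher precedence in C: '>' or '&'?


'>' is relational (level 7); '&' is bitwise AND (level 5)
Higher level binds tighter
'>' has higher precedence than '&'


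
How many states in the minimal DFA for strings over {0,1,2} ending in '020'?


Track the longest suffix of input matching a prefix of '020': 4 classes (prefixes of length 0..3)
Minimal DFA: 4 states


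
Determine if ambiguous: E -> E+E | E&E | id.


'id+id&id' has two parse trees (no precedence encoded between + and &)
Ambiguous


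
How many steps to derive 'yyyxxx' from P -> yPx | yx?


Derivation: P => yPx => yyPxx => yyyxxx
Steps: 3


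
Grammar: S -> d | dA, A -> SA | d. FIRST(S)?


Per alternative of S: FIRST(d) = {d}; FIRST(dA) = {d}
FIRST(S) = {d}


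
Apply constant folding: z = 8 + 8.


8 + 8 = 16 at compile time
Optimized: z = 16


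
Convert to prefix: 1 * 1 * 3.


left-to-right (same/higher precedence on left): tree is (* (* 1 1) 3)
Prefix: * * 1 1 3


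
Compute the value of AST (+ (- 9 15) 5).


Evaluate inner: (- 9 15) = -6
Evaluate root: (+ -6 5) = -1
Result: -1


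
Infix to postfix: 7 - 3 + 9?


Left to right (same or higher precedence on left)
Postfix: 7 3 - 9 +


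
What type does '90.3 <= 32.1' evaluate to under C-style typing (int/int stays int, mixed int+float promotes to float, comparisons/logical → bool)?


Operand types: float <= float
Rule: comparison yields bool
Result type: bool


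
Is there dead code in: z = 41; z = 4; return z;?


first assignment to z is overwritten before any read
Dead: 'z = 41'


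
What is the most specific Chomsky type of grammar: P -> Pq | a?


Left-linear: every RHS is a terminal or one nonterminal followed by a terminal
Classification: Type 3 (Regular)


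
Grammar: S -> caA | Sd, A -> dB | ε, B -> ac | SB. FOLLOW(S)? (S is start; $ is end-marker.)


$ ∈ FOLLOW(S). For each A -> αBβ: add FIRST(β)\{ε} to FOLLOW(B); if β nullable, add FOLLOW(A).
FOLLOW(S) = {$, a, c, d}


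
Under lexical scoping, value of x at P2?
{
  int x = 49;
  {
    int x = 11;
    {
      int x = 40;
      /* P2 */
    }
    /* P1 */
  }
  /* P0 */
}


x declared in the same block as P2
x = 40


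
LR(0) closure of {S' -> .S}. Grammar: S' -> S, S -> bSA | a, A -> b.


Start: S' -> .S
For each item with dot before a nonterminal B, add B -> .γ for every B-production
Closure: [S' -> .S, S -> .bSA, S -> .a]


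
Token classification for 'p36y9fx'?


Pattern: letter/underscore followed by alphanumerics, not a keyword
Type: IDENTIFIER


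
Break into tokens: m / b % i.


Scan left to right, longest-match per lexeme
Tokens: ID(m), OP(/), ID(b), OP(%), ID(i)


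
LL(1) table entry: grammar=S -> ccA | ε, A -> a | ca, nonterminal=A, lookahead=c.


For [A, c]: 'c' ∈ FIRST(ca)
Entry: A -> ca


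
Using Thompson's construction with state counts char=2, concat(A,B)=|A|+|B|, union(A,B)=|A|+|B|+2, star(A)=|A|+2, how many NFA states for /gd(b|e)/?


Syntax tree has 4 char leaf(s), 1 union(s), 0 star(s)
chars contribute 4×2 = 8; each union adds +2; each star adds +2
Total: 8 + 2 + 0 = 10 states


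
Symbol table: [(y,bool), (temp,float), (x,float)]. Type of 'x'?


Lookup 'x' → type float


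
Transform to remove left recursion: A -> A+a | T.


Left-recursive alternatives: A+a; non-recursive: T
Introduce A': A -> TA', A' -> +aA' | ε


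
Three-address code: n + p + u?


Break into single-operator statements:
t1 = n + p
t2 = t1 + u


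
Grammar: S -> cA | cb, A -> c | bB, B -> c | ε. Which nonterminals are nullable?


A nonterminal is nullable iff some alternative derives ε (directly, or every symbol in it is nullable)
Nullable: {B}


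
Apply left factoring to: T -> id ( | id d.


Common prefix: 'id'
Factored: T -> id T', T' -> ( | d


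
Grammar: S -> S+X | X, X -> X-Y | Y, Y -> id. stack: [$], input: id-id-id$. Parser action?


no handle on stack; shift 'id'
Action: shift


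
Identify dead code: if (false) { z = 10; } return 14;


condition is constant false, so the whole block is unreachable
Dead: 'if (false) { z = 10; }'


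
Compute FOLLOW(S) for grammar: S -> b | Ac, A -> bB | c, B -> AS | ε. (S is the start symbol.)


$ ∈ FOLLOW(S). For each A -> αBβ: add FIRST(β)\{ε} to FOLLOW(B); if β nullable, add FOLLOW(A).
FOLLOW(S) = {$, b, c}


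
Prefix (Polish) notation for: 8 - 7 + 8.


left-to-right (same/higher precedence on left): tree is (+ (- 8 7) 8)
Prefix: + - 8 7 8


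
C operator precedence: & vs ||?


'&' is bitwise AND (level 5); '||' is logical OR (level 1)
Higher level binds tighter
'&' has higher precedence than '||'


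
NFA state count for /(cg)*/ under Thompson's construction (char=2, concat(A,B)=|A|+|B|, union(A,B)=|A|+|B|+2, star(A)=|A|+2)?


Syntax tree has 2 char leaf(s), 0 union(s), 1 star(s)
chars contribute 2×2 = 4; each union adds +2; each star adds +2
Total: 4 + 0 + 2 = 6 states


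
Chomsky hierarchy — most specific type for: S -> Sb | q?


Left-linear: every RHS is a terminal or one nonterminal followed by a terminal
Classification: Type 3 (Regular)


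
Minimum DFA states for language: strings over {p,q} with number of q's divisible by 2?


Track (count of q) mod 2: states 0..1, accept at 0
Minimal DFA: 2 states


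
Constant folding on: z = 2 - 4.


2 - 4 = -2 at compile time
Optimized: z = -2


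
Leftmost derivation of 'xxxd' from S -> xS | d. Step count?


Derivation: S => xS => xxS => xxxS => xxxd
Steps: 4


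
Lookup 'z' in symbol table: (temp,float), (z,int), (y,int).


Lookup 'z' → type int


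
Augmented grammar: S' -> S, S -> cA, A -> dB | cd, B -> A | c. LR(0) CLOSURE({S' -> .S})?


Start: S' -> .S
For each item with dot before a nonterminal B, add B -> .γ for every B-production
Closure: [S' -> .S, S -> .cA]


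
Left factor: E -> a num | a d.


Common prefix: 'a'
Factored: E -> a E', E' -> num | d


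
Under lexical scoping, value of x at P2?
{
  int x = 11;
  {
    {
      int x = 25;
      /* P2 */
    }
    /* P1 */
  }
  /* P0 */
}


x declared in the same block as P2
x = 25


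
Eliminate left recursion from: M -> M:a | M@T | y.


Left-recursive alternatives: M:a, M@T; non-recursive: y
Introduce M': M -> yM', M' -> :aM' | @TM' | ε


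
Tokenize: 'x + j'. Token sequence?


Scan left to right, longest-match per lexeme
Tokens: ID(x), OP(+), ID(j)


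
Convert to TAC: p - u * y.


Break into single-operator statements:
t1 = u * y
t2 = p - t1


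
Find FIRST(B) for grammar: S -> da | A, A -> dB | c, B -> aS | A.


Per alternative of B: FIRST(aS) = {a}; FIRST(A) = {c, d}
FIRST(B) = {a, c, d}


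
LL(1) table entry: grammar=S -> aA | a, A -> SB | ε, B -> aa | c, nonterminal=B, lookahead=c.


For [B, c]: 'c' ∈ FIRST(c)
Entry: B -> c


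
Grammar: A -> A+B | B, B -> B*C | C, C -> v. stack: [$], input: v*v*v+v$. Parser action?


no handle on stack; shift 'v'
Action: shift


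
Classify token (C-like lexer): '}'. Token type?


Pattern: delimiter/punctuation
Type: PUNCTUATION


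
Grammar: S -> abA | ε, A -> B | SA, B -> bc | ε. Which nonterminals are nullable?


A nonterminal is nullable iff some alternative derives ε (directly, or every symbol in it is nullable)
Nullable: {A, B, S}


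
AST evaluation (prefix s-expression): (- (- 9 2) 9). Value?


Evaluate inner: (- 9 2) = 7
Evaluate root: (- 7 9) = -2
Result: -2


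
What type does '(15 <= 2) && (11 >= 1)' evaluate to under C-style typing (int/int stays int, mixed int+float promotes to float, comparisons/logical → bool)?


Operand types: bool && bool
Rule: logical operators take bool operands and yield bool
Result type: bool


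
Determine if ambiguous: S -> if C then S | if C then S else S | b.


dangling else: 'if C then if C then b else b' parses two ways
Ambiguous


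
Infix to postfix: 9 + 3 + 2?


Left to right (same or higher precedence on left)
Postfix: 9 3 + 2 +


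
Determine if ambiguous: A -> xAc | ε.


balanced x^n…c^n: each string has a unique parse
Unambiguous


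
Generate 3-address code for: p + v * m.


Break into single-operator statements:
t1 = v * m
t2 = p + t1


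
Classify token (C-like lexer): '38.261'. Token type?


Pattern: digits with a decimal point
Type: FLOAT_LITERAL


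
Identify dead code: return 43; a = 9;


statement follows a return and is unreachable
Dead: 'a = 9'


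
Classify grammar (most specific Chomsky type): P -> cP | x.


Right-linear: every RHS is a terminal or a terminal followed by one nonterminal
Classification: Type 3 (Regular)


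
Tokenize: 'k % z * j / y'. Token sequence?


Scan left to right, longest-match per lexeme
Tokens: ID(k), OP(%), ID(z), OP(*), ID(j), OP(/), ID(y)


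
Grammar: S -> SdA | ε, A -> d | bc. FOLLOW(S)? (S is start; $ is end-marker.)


$ ∈ FOLLOW(S). For each A -> αBβ: add FIRST(β)\{ε} to FOLLOW(B); if β nullable, add FOLLOW(A).
FOLLOW(S) = {$, d}


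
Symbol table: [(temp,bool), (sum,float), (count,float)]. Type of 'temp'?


Lookup 'temp' → type bool


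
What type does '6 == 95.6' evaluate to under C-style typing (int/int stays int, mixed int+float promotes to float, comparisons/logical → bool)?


Operand types: int == float
Rule: comparison yields bool
Result type: bool


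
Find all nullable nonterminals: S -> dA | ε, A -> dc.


A nonterminal is nullable iff some alternative derives ε (directly, or every symbol in it is nullable)
Nullable: {S}


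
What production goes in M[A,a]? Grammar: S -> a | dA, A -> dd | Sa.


For [A, a]: 'a' ∈ FIRST(Sa)
Entry: A -> Sa


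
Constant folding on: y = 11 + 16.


11 + 16 = 27 at compile time
Optimized: y = 27


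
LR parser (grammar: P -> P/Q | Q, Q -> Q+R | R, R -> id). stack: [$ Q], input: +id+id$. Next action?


shift '+' to continue Q -> Q+R
Action: shift


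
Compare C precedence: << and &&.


'<<' is shift (level 8); '&&' is logical AND (level 2)
Higher level binds tighter
'<<' has higher precedence than '&&'


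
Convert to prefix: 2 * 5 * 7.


left-to-right (same/higher precedence on left): tree is (* (* 2 5) 7)
Prefix: * * 2 5 7


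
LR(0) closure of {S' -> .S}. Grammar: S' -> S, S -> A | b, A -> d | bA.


Start: S' -> .S
For each item with dot before a nonterminal B, add B -> .γ for every B-production
Closure: [S' -> .S, S -> .A, S -> .b, A -> .d, A -> .bA]


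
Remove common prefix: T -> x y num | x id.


Common prefix: 'x'
Factored: T -> x T', T' -> y num | id


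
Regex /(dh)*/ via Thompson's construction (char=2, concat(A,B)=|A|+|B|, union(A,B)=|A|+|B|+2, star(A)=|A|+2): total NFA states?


Syntax tree has 2 char leaf(s), 0 union(s), 1 star(s)
chars contribute 2×2 = 4; each union adds +2; each star adds +2
Total: 4 + 0 + 2 = 6 states


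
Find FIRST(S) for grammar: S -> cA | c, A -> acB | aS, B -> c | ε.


Per alternative of S: FIRST(cA) = {c}; FIRST(c) = {c}
FIRST(S) = {c}


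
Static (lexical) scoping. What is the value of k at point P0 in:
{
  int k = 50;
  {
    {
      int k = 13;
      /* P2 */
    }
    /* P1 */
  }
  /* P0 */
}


k declared in the same block as P0
k = 50


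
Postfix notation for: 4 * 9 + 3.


Left to right (same or higher precedence on left)
Postfix: 4 9 * 3 +


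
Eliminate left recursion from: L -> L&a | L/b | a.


Left-recursive alternatives: L&a, L/b; non-recursive: a
Introduce L': L -> aL', L' -> &aL' | /bL' | ε


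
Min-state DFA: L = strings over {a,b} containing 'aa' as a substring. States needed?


KMP-style automaton: 2 progress states + 1 absorbing accept = 3
Minimal DFA: 3 states


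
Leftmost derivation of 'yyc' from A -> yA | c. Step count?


Derivation: A => yA => yyA => yyc
Steps: 3


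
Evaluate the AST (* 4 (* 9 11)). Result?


Evaluate inner: (* 9 11) = 99
Evaluate root: (* 4 99) = 396
Result: 396


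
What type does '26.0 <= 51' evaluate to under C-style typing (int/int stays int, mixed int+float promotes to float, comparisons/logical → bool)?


Operand types: float <= int
Rule: comparison yields bool
Result type: bool


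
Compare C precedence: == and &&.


'==' is equality (level 6); '&&' is logical AND (level 2)
Higher level binds tighter
'==' has higher precedence than '&&'


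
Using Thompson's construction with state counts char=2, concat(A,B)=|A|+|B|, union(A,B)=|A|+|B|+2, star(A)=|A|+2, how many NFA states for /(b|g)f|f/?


Syntax tree has 4 char leaf(s), 2 union(s), 0 star(s)
chars contribute 4×2 = 8; each union adds +2; each star adds +2
Total: 8 + 4 + 0 = 12 states


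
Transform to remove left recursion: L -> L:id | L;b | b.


Left-recursive alternatives: L:id, L;b; non-recursive: b
Introduce L': L -> bL', L' -> :idL' | ;bL' | ε


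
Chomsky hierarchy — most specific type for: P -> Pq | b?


Left-linear: every RHS is a terminal or one nonterminal followed by a terminal
Classification: Type 3 (Regular)


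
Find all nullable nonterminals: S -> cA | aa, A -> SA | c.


A nonterminal is nullable iff some alternative derives ε (directly, or every symbol in it is nullable)
Nullable: {}


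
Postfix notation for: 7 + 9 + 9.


Left to right (same or higher precedence on left)
Postfix: 7 9 + 9 +


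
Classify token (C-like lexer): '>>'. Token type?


Pattern: operator symbol
Type: OPERATOR


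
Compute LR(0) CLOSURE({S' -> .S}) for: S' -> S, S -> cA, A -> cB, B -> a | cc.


Start: S' -> .S
For each item with dot before a nonterminal B, add B -> .γ for every B-production
Closure: [S' -> .S, S -> .cA]


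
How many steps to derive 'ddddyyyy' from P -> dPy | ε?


Derivation: P => dPy => ddPyy => dddPyyy => ddddPyyyy => ddddyyyy
Steps: 5


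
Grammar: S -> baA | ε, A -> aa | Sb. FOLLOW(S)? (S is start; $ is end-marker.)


$ ∈ FOLLOW(S). For each A -> αBβ: add FIRST(β)\{ε} to FOLLOW(B); if β nullable, add FOLLOW(A).
FOLLOW(S) = {$, b}


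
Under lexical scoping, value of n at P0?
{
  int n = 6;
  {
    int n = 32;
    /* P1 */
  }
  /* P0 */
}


n declared in the same block as P0
n = 6


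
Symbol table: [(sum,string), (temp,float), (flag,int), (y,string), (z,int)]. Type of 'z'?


Lookup 'z' → type int


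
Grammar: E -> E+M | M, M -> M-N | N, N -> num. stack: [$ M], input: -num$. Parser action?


shift '-' to continue M -> M-N
Action: shift


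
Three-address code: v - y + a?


Break into single-operator statements:
t1 = v - y
t2 = t1 + a


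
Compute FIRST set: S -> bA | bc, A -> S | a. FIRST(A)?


Per alternative of A: FIRST(S) = {b}; FIRST(a) = {a}
FIRST(A) = {a, b}


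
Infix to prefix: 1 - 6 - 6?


left-to-right (same/higher precedence on left): tree is (- (- 1 6) 6)
Prefix: - - 1 6 6


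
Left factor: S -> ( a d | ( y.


Common prefix: '('
Factored: S -> ( S', S' -> a d | y


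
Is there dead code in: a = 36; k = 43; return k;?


a is assigned but never read
Dead: 'a = 36'


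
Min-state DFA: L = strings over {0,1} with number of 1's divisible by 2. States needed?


Track (count of 1) mod 2: states 0..1, accept at 0
Minimal DFA: 2 states


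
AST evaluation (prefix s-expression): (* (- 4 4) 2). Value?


Evaluate inner: (- 4 4) = 0
Evaluate root: (* 0 2) = 0
Result: 0


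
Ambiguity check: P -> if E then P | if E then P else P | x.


dangling else: 'if E then if E then x else x' parses two ways
Ambiguous


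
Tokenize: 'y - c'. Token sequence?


Scan left to right, longest-match per lexeme
Tokens: ID(y), OP(-), ID(c)


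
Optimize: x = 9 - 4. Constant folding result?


9 - 4 = 5 at compile time
Optimized: x = 5


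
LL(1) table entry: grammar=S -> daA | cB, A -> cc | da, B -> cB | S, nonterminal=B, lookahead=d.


For [B, d]: 'd' ∈ FIRST(S)
Entry: B -> S


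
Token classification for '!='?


Pattern: operator symbol
Type: OPERATOR


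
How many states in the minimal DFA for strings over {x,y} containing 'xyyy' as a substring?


KMP-style automaton: 4 progress states + 1 absorbing accept = 5
Minimal DFA: 5 states


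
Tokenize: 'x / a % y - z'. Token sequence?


Scan left to right, longest-match per lexeme
Tokens: ID(x), OP(/), ID(a), OP(%), ID(y), OP(-), ID(z)


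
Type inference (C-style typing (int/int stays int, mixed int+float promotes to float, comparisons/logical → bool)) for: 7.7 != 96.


Operand types: float != int
Rule: comparison yields bool
Result type: bool


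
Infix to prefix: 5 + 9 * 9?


'*' binds tighter: tree is (+ 5 (* 9 9))
Prefix: + 5 * 9 9


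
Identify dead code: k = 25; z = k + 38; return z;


k is read by z's definition; z is returned
No dead code


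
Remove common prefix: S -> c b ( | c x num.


Common prefix: 'c'
Factored: S -> c S', S' -> b ( | x num


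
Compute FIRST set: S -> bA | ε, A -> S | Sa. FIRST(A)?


Per alternative of A: FIRST(S) = {b, ε}; FIRST(Sa) = {a, b}
FIRST(A) = {a, b, ε}


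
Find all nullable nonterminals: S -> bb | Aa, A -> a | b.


A nonterminal is nullable iff some alternative derives ε (directly, or every symbol in it is nullable)
Nullable: {}


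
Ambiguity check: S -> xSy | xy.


balanced x^n…y^n: each string has a unique parse
Unambiguous


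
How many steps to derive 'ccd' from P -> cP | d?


Derivation: P => cP => ccP => ccd
Steps: 3


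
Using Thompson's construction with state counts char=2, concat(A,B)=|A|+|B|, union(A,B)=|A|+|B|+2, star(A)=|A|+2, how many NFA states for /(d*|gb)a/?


Syntax tree has 4 char leaf(s), 1 union(s), 1 star(s)
chars contribute 4×2 = 8; each union adds +2; each star adds +2
Total: 8 + 2 + 2 = 12 states


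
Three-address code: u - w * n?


Break into single-operator statements:
t1 = w * n
t2 = u - t1


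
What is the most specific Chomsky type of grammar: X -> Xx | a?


Left-linear: every RHS is a terminal or one nonterminal followed by a terminal
Classification: Type 3 (Regular)


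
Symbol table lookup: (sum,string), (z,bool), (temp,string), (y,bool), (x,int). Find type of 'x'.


Lookup 'x' → type int


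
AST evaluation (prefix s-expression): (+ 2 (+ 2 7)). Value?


Evaluate inner: (+ 2 7) = 9
Evaluate root: (+ 2 9) = 11
Result: 11


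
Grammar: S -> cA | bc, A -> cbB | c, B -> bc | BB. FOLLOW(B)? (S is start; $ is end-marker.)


$ ∈ FOLLOW(S). For each A -> αBβ: add FIRST(β)\{ε} to FOLLOW(B); if β nullable, add FOLLOW(A).
FOLLOW(B) = {$, b}


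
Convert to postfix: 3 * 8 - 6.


Left to right (same or higher precedence on left)
Postfix: 3 8 * 6 -


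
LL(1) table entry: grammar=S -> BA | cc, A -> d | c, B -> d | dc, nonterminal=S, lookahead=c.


For [S, c]: 'c' ∈ FIRST(cc)
Entry: S -> cc


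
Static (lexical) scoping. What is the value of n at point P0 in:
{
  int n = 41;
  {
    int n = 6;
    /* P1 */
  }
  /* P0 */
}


n declared in the same block as P0
n = 41


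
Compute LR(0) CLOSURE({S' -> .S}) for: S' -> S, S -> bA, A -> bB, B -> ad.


Start: S' -> .S
For each item with dot before a nonterminal B, add B -> .γ for every B-production
Closure: [S' -> .S, S -> .bA]


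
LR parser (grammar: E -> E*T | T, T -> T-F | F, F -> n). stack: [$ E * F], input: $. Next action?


'F' (not preceded by T-) is the handle for T -> F
Action: reduce (T -> F)


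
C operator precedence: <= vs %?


'%' is multiplicative (level 10); '<=' is relational (level 7)
Higher level binds tighter
'%' has higher precedence than '<='


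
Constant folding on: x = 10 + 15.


10 + 15 = 25 at compile time
Optimized: x = 25


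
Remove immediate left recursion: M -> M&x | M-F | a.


Left-recursive alternatives: M&x, M-F; non-recursive: a
Introduce M': M -> aM', M' -> &xM' | -FM' | ε


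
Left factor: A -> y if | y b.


Common prefix: 'y'
Factored: A -> y A', A' -> if | b


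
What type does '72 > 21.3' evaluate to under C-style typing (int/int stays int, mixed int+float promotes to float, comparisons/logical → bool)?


Operand types: int > float
Rule: comparison yields bool
Result type: bool


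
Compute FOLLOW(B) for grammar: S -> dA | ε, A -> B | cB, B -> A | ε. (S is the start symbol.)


$ ∈ FOLLOW(S). For each A -> αBβ: add FIRST(β)\{ε} to FOLLOW(B); if β nullable, add FOLLOW(A).
FOLLOW(B) = {$}


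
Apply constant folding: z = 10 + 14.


10 + 14 = 24 at compile time
Optimized: z = 24


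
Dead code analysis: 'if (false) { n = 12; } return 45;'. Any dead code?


condition is constant false, so the whole block is unreachable
Dead: 'if (false) { n = 12; }'


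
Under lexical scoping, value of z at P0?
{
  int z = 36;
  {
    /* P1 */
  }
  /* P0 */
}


z declared in the same block as P0
z = 36
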